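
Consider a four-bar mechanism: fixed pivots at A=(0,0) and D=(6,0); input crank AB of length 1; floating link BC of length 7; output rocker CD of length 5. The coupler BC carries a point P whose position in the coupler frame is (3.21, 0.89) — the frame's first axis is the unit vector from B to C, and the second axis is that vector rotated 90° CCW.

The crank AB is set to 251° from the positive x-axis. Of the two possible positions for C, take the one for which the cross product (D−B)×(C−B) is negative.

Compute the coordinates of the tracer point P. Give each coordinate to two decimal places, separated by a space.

2.81 -2.06

A=(0,0), D=(6.00,0)
B = A + 1.00·(cos251°, sin251°) = (-0.3256, -0.9455)
|BD| = 6.3958
circle(B,7.00) ∩ circle(D,5.00): a=5.0741, h=4.8221
  candidates: C₊=(3.9799,4.5738) cross=30.842; C₋=(5.4057,-4.9646) cross=-30.842
  mode - wants cross < 0 → take C=(5.4057,-4.9646) (cross=-30.842)
ex = (C−B)/|BC| = (0.8188,-0.5741); ey = (0.5741,0.8188)
P = B + 3.21·ex + 0.89·ey = (2.8136,-2.0598)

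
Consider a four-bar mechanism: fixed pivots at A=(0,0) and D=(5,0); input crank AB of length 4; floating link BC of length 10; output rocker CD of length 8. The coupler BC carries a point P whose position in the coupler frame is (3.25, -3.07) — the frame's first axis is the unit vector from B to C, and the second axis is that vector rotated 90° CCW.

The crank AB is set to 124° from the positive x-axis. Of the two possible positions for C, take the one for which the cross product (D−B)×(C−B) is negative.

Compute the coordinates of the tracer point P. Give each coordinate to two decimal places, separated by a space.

A=(0,0), D=(5.00,0)
B = A + 4.00·(cos124°, sin124°) = (-2.2368, 3.3162)
|BD| = 7.9604
circle(B,10.00) ∩ circle(D,8.00): a=6.2414, h=7.8131
  candidates: C₊=(6.6921,7.8190) cross=62.196; C₋=(0.1825,-6.3868) cross=-62.196
  mode - wants cross < 0 → take C=(0.1825,-6.3868) (cross=-62.196)
ex = (C−B)/|BC| = (0.2419,-0.9703); ey = (0.9703,0.2419)
P = B + 3.25·ex + -3.07·ey = (-4.4293,-0.5800)

-4.43 -0.58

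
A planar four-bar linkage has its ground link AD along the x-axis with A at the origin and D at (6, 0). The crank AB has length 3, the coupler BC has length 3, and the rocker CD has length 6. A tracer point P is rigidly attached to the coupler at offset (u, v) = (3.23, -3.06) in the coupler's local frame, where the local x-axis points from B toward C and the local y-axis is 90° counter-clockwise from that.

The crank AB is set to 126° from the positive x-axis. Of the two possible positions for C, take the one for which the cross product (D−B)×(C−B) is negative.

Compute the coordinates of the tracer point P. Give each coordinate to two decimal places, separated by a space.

A=(0,0), D=(6.00,0)
B = A + 3.00·(cos126°, sin126°) = (-1.7634, 2.4271)
|BD| = 8.1339
circle(B,3.00) ∩ circle(D,6.00): a=2.4072, h=1.7903
  candidates: C₊=(1.0684,3.4175) cross=14.562; C₋=(0.0000,-0.0000) cross=-14.562
  mode - wants cross < 0 → take C=(0.0000,-0.0000) (cross=-14.562)
ex = (C−B)/|BC| = (0.5878,-0.8090); ey = (0.8090,0.5878)
P = B + 3.23·ex + -3.06·ey = (-2.3404,-1.9847)

-2.34 -1.98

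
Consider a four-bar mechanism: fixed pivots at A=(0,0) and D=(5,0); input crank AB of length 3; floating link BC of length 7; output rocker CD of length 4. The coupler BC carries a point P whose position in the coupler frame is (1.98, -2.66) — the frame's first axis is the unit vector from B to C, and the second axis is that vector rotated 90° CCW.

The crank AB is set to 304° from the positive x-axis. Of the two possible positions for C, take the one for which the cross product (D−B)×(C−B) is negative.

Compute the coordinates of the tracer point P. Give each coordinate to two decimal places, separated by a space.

3.95 -4.90

A=(0,0), D=(5.00,0)
B = A + 3.00·(cos304°, sin304°) = (1.6776, -2.4871)
|BD| = 4.1502
circle(B,7.00) ∩ circle(D,4.00): a=6.0508, h=3.5196
  candidates: C₊=(4.4123,3.9566) cross=14.607; C₋=(8.6307,-1.6786) cross=-14.607
  mode - wants cross < 0 → take C=(8.6307,-1.6786) (cross=-14.607)
ex = (C−B)/|BC| = (0.9933,0.1155); ey = (-0.1155,0.9933)
P = B + 1.98·ex + -2.66·ey = (3.9516,-4.9006)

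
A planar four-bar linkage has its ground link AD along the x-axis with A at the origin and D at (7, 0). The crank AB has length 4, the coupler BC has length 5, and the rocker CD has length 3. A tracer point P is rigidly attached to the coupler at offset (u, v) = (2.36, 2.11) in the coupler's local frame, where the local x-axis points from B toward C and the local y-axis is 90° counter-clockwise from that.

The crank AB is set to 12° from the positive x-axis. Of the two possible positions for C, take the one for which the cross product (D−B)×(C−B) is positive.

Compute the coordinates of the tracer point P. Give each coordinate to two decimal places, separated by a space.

A=(0,0), D=(7.00,0)
B = A + 4.00·(cos12°, sin12°) = (3.9126, 0.8316)
|BD| = 3.1975
circle(B,5.00) ∩ circle(D,3.00): a=4.1007, h=2.8608
  candidates: C₊=(8.6163,2.5274) cross=9.147; C₋=(7.1281,-2.9973) cross=-9.147
  mode + wants cross > 0 → take C=(8.6163,2.5274) (cross=9.147)
ex = (C−B)/|BC| = (0.9407,0.3391); ey = (-0.3391,0.9407)
P = B + 2.36·ex + 2.11·ey = (5.4171,3.6170)

5.42 3.62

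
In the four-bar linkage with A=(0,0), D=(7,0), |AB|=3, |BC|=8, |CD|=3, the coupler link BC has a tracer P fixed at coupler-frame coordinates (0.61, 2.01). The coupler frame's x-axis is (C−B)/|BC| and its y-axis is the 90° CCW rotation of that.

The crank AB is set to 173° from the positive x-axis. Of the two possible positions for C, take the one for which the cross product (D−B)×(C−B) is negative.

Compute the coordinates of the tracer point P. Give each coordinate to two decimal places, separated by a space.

A=(0,0), D=(7.00,0)
B = A + 3.00·(cos173°, sin173°) = (-2.9776, 0.3656)
|BD| = 9.9843
circle(B,8.00) ∩ circle(D,3.00): a=7.7465, h=1.9980
  candidates: C₊=(4.8368,2.0786) cross=19.949; C₋=(4.6905,-1.9147) cross=-19.949
  mode - wants cross < 0 → take C=(4.6905,-1.9147) (cross=-19.949)
ex = (C−B)/|BC| = (0.9585,-0.2850); ey = (0.2850,0.9585)
P = B + 0.61·ex + 2.01·ey = (-1.8200,2.1183)

-1.82 2.12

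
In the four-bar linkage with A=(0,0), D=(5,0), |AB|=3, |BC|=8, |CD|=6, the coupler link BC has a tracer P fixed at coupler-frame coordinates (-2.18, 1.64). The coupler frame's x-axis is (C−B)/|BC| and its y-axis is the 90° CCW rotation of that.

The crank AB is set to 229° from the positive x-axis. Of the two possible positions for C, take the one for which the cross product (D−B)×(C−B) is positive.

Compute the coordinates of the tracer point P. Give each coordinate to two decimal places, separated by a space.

-4.40 -3.50

A=(0,0), D=(5.00,0)
B = A + 3.00·(cos229°, sin229°) = (-1.9682, -2.2641)
|BD| = 7.3268
circle(B,8.00) ∩ circle(D,6.00): a=5.5742, h=5.7383
  candidates: C₊=(1.5599,4.9159) cross=42.043; C₋=(5.1064,-5.9991) cross=-42.043
  mode + wants cross > 0 → take C=(1.5599,4.9159) (cross=42.043)
ex = (C−B)/|BC| = (0.4410,0.8975); ey = (-0.8975,0.4410)
P = B + -2.18·ex + 1.64·ey = (-4.4015,-3.4974)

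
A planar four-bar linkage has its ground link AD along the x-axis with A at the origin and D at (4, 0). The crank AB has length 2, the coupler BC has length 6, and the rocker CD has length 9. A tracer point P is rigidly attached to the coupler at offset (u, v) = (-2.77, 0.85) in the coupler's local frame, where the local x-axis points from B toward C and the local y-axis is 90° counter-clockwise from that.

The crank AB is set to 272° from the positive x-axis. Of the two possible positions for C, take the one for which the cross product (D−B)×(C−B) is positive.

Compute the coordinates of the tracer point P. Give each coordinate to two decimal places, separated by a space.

A=(0,0), D=(4.00,0)
B = A + 2.00·(cos272°, sin272°) = (0.0698, -1.9988)
|BD| = 4.4093
circle(B,6.00) ∩ circle(D,9.00): a=-2.8983, h=5.2536
  candidates: C₊=(-4.8951,1.3702) cross=23.164; C₋=(-0.1320,-7.9954) cross=-23.164
  mode + wants cross > 0 → take C=(-4.8951,1.3702) (cross=23.164)
ex = (C−B)/|BC| = (-0.8275,0.5615); ey = (-0.5615,-0.8275)
P = B + -2.77·ex + 0.85·ey = (1.8847,-4.2575)

1.88 -4.26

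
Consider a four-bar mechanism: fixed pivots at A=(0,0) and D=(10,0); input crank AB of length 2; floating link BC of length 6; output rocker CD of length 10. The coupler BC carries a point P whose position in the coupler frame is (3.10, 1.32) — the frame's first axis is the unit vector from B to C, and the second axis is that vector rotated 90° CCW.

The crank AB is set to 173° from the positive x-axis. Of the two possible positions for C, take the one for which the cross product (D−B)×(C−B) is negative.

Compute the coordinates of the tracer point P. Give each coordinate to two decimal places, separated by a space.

0.79 -1.66

A=(0,0), D=(10.00,0)
B = A + 2.00·(cos173°, sin173°) = (-1.9851, 0.2437)
|BD| = 11.9876
circle(B,6.00) ∩ circle(D,10.00): a=3.3244, h=4.9949
  candidates: C₊=(1.4401,5.1700) cross=59.876; C₋=(1.2370,-4.8177) cross=-59.876
  mode - wants cross < 0 → take C=(1.2370,-4.8177) (cross=-59.876)
ex = (C−B)/|BC| = (0.5370,-0.8436); ey = (0.8436,0.5370)
P = B + 3.10·ex + 1.32·ey = (0.7932,-1.6625)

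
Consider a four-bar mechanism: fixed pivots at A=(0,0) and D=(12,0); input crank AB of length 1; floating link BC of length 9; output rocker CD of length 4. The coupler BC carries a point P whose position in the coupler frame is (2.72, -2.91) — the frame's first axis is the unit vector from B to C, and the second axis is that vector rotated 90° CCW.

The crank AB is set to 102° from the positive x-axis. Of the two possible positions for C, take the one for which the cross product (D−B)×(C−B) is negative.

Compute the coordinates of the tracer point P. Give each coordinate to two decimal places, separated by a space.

A=(0,0), D=(12.00,0)
B = A + 1.00·(cos102°, sin102°) = (-0.2079, 0.9781)
|BD| = 12.2470
circle(B,9.00) ∩ circle(D,4.00): a=8.7772, h=1.9901
  candidates: C₊=(8.7002,2.2608) cross=24.372; C₋=(8.3823,-1.7066) cross=-24.372
  mode - wants cross < 0 → take C=(8.3823,-1.7066) (cross=-24.372)
ex = (C−B)/|BC| = (0.9545,-0.2983); ey = (0.2983,0.9545)
P = B + 2.72·ex + -2.91·ey = (1.5202,-2.6107)

1.52 -2.61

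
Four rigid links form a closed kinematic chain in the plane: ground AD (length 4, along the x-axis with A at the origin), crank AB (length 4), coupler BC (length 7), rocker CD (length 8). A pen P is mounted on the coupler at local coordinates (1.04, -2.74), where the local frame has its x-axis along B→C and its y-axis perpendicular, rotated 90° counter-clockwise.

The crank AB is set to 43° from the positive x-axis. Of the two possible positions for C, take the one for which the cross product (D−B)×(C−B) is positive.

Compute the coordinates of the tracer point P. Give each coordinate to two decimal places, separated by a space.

A=(0,0), D=(4.00,0)
B = A + 4.00·(cos43°, sin43°) = (2.9254, 2.7280)
|BD| = 2.9320
circle(B,7.00) ∩ circle(D,8.00): a=-1.0920, h=6.9143
  candidates: C₊=(8.9584,6.2781) cross=20.273; C₋=(-3.9080,1.2099) cross=-20.273
  mode + wants cross > 0 → take C=(8.9584,6.2781) (cross=20.273)
ex = (C−B)/|BC| = (0.8619,0.5072); ey = (-0.5072,0.8619)
P = B + 1.04·ex + -2.74·ey = (5.2113,0.8940)

5.21 0.89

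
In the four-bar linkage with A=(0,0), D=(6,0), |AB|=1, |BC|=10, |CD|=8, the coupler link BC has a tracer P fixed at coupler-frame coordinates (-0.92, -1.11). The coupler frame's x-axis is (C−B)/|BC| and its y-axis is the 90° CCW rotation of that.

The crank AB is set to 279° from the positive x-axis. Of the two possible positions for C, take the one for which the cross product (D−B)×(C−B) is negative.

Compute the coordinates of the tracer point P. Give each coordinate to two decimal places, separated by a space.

A=(0,0), D=(6.00,0)
B = A + 1.00·(cos279°, sin279°) = (0.1564, -0.9877)
|BD| = 5.9264
circle(B,10.00) ∩ circle(D,8.00): a=6.0005, h=7.9997
  candidates: C₊=(4.7398,7.9001) cross=47.410; C₋=(7.4062,-7.8754) cross=-47.410
  mode - wants cross < 0 → take C=(7.4062,-7.8754) (cross=-47.410)
ex = (C−B)/|BC| = (0.7250,-0.6888); ey = (0.6888,0.7250)
P = B + -0.92·ex + -1.11·ey = (-1.2751,-1.1587)

-1.28 -1.16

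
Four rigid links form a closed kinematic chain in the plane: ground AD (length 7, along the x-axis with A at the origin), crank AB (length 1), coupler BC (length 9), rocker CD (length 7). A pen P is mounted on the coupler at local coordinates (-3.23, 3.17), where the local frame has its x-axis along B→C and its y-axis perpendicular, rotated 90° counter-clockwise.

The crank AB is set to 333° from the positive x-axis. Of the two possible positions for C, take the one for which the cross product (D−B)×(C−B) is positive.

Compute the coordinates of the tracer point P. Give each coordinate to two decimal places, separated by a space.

-3.56 -1.29

A=(0,0), D=(7.00,0)
B = A + 1.00·(cos333°, sin333°) = (0.8910, -0.4540)
|BD| = 6.1258
circle(B,9.00) ∩ circle(D,7.00): a=5.6748, h=6.9855
  candidates: C₊=(6.0325,6.9328) cross=42.792; C₋=(7.0679,-6.9997) cross=-42.792
  mode + wants cross > 0 → take C=(6.0325,6.9328) (cross=42.792)
ex = (C−B)/|BC| = (0.5713,0.8208); ey = (-0.8208,0.5713)
P = B + -3.23·ex + 3.17·ey = (-3.5560,-1.2941)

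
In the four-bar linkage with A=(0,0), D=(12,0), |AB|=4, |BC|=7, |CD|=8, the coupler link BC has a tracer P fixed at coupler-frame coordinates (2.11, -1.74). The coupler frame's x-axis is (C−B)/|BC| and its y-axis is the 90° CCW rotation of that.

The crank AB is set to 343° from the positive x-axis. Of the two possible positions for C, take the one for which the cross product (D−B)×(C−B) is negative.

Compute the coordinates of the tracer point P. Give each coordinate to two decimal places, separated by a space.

3.64 -3.90

A=(0,0), D=(12.00,0)
B = A + 4.00·(cos343°, sin343°) = (3.8252, -1.1695)
|BD| = 8.2580
circle(B,7.00) ∩ circle(D,8.00): a=3.2208, h=6.2150
  candidates: C₊=(6.1334,5.4390) cross=51.324; C₋=(7.8937,-6.8657) cross=-51.324
  mode - wants cross < 0 → take C=(7.8937,-6.8657) (cross=-51.324)
ex = (C−B)/|BC| = (0.5812,-0.8138); ey = (0.8138,0.5812)
P = B + 2.11·ex + -1.74·ey = (3.6357,-3.8978)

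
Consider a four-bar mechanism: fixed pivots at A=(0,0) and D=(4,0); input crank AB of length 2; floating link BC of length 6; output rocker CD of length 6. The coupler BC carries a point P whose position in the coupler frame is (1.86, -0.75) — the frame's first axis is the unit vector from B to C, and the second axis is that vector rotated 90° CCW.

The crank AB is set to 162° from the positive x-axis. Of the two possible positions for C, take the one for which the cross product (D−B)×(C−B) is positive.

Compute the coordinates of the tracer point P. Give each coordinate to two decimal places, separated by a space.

-0.21 1.69

A=(0,0), D=(4.00,0)
B = A + 2.00·(cos162°, sin162°) = (-1.9021, 0.6180)
|BD| = 5.9344
circle(B,6.00) ∩ circle(D,6.00): a=2.9672, h=5.2150
  candidates: C₊=(1.5921,5.4956) cross=30.948; C₋=(0.5058,-4.8776) cross=-30.948
  mode + wants cross > 0 → take C=(1.5921,5.4956) (cross=30.948)
ex = (C−B)/|BC| = (0.5824,0.8129); ey = (-0.8129,0.5824)
P = B + 1.86·ex + -0.75·ey = (-0.2092,1.6933)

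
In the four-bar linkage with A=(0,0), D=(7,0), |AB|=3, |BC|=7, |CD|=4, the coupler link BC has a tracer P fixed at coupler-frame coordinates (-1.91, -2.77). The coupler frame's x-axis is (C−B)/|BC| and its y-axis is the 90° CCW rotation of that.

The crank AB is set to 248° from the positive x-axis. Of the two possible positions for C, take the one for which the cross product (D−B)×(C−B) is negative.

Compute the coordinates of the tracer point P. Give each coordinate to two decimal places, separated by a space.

A=(0,0), D=(7.00,0)
B = A + 3.00·(cos248°, sin248°) = (-1.1238, -2.7816)
|BD| = 8.5868
circle(B,7.00) ∩ circle(D,4.00): a=6.2150, h=3.2209
  candidates: C₊=(3.7127,2.2789) cross=27.657; C₋=(5.7994,-3.8156) cross=-27.657
  mode - wants cross < 0 → take C=(5.7994,-3.8156) (cross=-27.657)
ex = (C−B)/|BC| = (0.9890,-0.1477); ey = (0.1477,0.9890)
P = B + -1.91·ex + -2.77·ey = (-3.4220,-5.2390)

-3.42 -5.24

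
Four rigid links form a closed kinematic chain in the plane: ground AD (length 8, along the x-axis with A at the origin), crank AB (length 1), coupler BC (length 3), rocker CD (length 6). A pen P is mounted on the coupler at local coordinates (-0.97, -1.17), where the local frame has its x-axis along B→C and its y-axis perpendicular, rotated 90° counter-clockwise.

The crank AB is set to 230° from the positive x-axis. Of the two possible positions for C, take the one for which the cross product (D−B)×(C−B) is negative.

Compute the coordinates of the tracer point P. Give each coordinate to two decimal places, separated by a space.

-1.91 -1.60

A=(0,0), D=(8.00,0)
B = A + 1.00·(cos230°, sin230°) = (-0.6428, -0.7660)
|BD| = 8.6767
circle(B,3.00) ∩ circle(D,6.00): a=2.7824, h=1.1216
  candidates: C₊=(2.0298,0.5969) cross=9.732; C₋=(2.2278,-1.6376) cross=-9.732
  mode - wants cross < 0 → take C=(2.2278,-1.6376) (cross=-9.732)
ex = (C−B)/|BC| = (0.9569,-0.2905); ey = (0.2905,0.9569)
P = B + -0.97·ex + -1.17·ey = (-1.9109,-1.6038)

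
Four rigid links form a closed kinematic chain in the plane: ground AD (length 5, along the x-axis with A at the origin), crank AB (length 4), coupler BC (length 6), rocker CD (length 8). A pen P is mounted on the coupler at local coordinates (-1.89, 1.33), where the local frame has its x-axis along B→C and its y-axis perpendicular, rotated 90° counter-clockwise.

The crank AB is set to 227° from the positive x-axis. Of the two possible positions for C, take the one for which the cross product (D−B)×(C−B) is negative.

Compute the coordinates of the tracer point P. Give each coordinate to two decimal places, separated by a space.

A=(0,0), D=(5.00,0)
B = A + 4.00·(cos227°, sin227°) = (-2.7280, -2.9254)
|BD| = 8.2632
circle(B,6.00) ∩ circle(D,8.00): a=2.4373, h=5.4827
  candidates: C₊=(-2.3896,3.0650) cross=45.304; C₋=(1.4925,-7.1901) cross=-45.304
  mode - wants cross < 0 → take C=(1.4925,-7.1901) (cross=-45.304)
ex = (C−B)/|BC| = (0.7034,-0.7108); ey = (0.7108,0.7034)
P = B + -1.89·ex + 1.33·ey = (-3.1121,-0.6465)

-3.11 -0.65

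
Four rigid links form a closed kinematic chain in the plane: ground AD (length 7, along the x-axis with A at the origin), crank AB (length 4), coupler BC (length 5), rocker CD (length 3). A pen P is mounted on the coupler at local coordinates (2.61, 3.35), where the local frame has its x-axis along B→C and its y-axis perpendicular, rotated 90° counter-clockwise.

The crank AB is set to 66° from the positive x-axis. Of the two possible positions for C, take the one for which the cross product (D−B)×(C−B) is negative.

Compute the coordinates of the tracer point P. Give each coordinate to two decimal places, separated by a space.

A=(0,0), D=(7.00,0)
B = A + 4.00·(cos66°, sin66°) = (1.6269, 3.6542)
|BD| = 6.4979
circle(B,5.00) ∩ circle(D,3.00): a=4.4801, h=2.2200
  candidates: C₊=(6.5800,2.9705) cross=14.426; C₋=(4.0830,-0.7010) cross=-14.426
  mode - wants cross < 0 → take C=(4.0830,-0.7010) (cross=-14.426)
ex = (C−B)/|BC| = (0.4912,-0.8710); ey = (0.8710,0.4912)
P = B + 2.61·ex + 3.35·ey = (5.8270,3.0264)

5.83 3.03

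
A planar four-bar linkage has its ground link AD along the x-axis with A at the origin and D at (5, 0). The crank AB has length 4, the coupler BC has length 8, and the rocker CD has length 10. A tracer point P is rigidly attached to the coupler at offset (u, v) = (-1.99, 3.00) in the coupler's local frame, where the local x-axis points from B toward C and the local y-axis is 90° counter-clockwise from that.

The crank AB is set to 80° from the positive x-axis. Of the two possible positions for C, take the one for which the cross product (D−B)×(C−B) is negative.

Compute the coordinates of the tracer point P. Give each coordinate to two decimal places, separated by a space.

4.24 3.31

A=(0,0), D=(5.00,0)
B = A + 4.00·(cos80°, sin80°) = (0.6946, 3.9392)
|BD| = 5.8356
circle(B,8.00) ∩ circle(D,10.00): a=-0.1667, h=7.9983
  candidates: C₊=(5.9707,9.9528) cross=46.675; C₋=(-4.8275,-1.8492) cross=-46.675
  mode - wants cross < 0 → take C=(-4.8275,-1.8492) (cross=-46.675)
ex = (C−B)/|BC| = (-0.6903,-0.7236); ey = (0.7236,-0.6903)
P = B + -1.99·ex + 3.00·ey = (4.2389,3.3083)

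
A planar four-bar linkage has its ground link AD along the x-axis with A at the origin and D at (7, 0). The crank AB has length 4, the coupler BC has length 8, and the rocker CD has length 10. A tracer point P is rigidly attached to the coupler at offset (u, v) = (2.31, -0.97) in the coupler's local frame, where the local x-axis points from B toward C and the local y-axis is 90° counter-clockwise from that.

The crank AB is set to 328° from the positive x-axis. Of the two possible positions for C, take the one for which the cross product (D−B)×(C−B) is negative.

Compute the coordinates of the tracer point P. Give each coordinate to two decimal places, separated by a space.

A=(0,0), D=(7.00,0)
B = A + 4.00·(cos328°, sin328°) = (3.3922, -2.1197)
|BD| = 4.1844
circle(B,8.00) ∩ circle(D,10.00): a=-2.2095, h=7.6888
  candidates: C₊=(-2.4077,3.3904) cross=32.173; C₋=(5.3821,-9.8682) cross=-32.173
  mode - wants cross < 0 → take C=(5.3821,-9.8682) (cross=-32.173)
ex = (C−B)/|BC| = (0.2487,-0.9686); ey = (0.9686,0.2487)
P = B + 2.31·ex + -0.97·ey = (3.0273,-4.5984)

3.03 -4.60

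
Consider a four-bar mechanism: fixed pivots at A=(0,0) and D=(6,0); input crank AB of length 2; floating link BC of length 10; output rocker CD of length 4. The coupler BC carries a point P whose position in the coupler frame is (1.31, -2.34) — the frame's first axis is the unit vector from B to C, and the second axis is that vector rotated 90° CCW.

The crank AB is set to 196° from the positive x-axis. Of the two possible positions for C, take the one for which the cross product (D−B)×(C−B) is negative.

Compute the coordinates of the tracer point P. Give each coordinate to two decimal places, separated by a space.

A=(0,0), D=(6.00,0)
B = A + 2.00·(cos196°, sin196°) = (-1.9225, -0.5513)
|BD| = 7.9417
circle(B,10.00) ∩ circle(D,4.00): a=9.2594, h=3.7767
  candidates: C₊=(7.0524,3.8591) cross=29.994; C₋=(7.5767,-3.6761) cross=-29.994
  mode - wants cross < 0 → take C=(7.5767,-3.6761) (cross=-29.994)
ex = (C−B)/|BC| = (0.9499,-0.3125); ey = (0.3125,0.9499)
P = B + 1.31·ex + -2.34·ey = (-1.4093,-3.1835)

-1.41 -3.18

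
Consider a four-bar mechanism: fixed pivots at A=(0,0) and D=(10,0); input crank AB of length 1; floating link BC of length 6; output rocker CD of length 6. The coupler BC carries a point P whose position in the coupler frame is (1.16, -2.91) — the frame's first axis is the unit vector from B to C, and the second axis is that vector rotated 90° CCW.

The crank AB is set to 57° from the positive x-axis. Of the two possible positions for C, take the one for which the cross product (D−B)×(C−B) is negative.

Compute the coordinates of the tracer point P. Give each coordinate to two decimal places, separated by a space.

-0.58 -2.08

A=(0,0), D=(10.00,0)
B = A + 1.00·(cos57°, sin57°) = (0.5446, 0.8387)
|BD| = 9.4925
circle(B,6.00) ∩ circle(D,6.00): a=4.7462, h=3.6706
  candidates: C₊=(5.5966,4.0756) cross=34.843; C₋=(4.9480,-3.2369) cross=-34.843
  mode - wants cross < 0 → take C=(4.9480,-3.2369) (cross=-34.843)
ex = (C−B)/|BC| = (0.7339,-0.6793); ey = (0.6793,0.7339)
P = B + 1.16·ex + -2.91·ey = (-0.5807,-2.0849)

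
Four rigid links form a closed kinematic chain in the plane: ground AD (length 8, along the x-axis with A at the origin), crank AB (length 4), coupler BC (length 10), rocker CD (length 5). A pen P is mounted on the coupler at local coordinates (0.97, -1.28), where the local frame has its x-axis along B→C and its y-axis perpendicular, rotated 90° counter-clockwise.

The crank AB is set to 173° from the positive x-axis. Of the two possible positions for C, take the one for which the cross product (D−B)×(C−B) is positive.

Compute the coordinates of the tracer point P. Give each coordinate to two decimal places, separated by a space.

-2.59 -0.34

A=(0,0), D=(8.00,0)
B = A + 4.00·(cos173°, sin173°) = (-3.9702, 0.4875)
|BD| = 11.9801
circle(B,10.00) ∩ circle(D,5.00): a=9.1202, h=4.1014
  candidates: C₊=(5.3094,4.2143) cross=49.135; C₋=(4.9756,-3.9816) cross=-49.135
  mode + wants cross > 0 → take C=(5.3094,4.2143) (cross=49.135)
ex = (C−B)/|BC| = (0.9280,0.3727); ey = (-0.3727,0.9280)
P = B + 0.97·ex + -1.28·ey = (-2.5930,-0.3388)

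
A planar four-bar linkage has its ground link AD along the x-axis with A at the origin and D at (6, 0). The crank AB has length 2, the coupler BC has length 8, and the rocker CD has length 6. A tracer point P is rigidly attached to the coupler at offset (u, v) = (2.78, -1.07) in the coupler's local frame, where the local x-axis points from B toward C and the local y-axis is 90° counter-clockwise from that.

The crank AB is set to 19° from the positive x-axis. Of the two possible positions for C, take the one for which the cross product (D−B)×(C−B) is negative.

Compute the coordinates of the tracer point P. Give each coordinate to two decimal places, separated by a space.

2.55 -2.25

A=(0,0), D=(6.00,0)
B = A + 2.00·(cos19°, sin19°) = (1.8910, 0.6511)
|BD| = 4.1602
circle(B,8.00) ∩ circle(D,6.00): a=5.4453, h=5.8608
  candidates: C₊=(8.1865,5.5874) cross=24.382; C₋=(6.3519,-5.9897) cross=-24.382
  mode - wants cross < 0 → take C=(6.3519,-5.9897) (cross=-24.382)
ex = (C−B)/|BC| = (0.5576,-0.8301); ey = (0.8301,0.5576)
P = B + 2.78·ex + -1.07·ey = (2.5530,-2.2532)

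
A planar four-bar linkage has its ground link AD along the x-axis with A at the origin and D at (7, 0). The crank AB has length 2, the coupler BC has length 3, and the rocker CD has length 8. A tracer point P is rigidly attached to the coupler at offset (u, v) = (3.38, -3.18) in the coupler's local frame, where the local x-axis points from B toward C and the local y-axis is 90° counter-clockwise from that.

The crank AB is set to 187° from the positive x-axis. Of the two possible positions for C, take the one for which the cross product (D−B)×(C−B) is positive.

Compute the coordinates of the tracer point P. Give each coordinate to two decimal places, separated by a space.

2.38 1.32

A=(0,0), D=(7.00,0)
B = A + 2.00·(cos187°, sin187°) = (-1.9851, -0.2437)
|BD| = 8.9884
circle(B,3.00) ∩ circle(D,8.00): a=1.4347, h=2.6347
  candidates: C₊=(-0.6224,2.4289) cross=23.682; C₋=(-0.4795,-2.8386) cross=-23.682
  mode + wants cross > 0 → take C=(-0.6224,2.4289) (cross=23.682)
ex = (C−B)/|BC| = (0.4542,0.8909); ey = (-0.8909,0.4542)
P = B + 3.38·ex + -3.18·ey = (2.3832,1.3229)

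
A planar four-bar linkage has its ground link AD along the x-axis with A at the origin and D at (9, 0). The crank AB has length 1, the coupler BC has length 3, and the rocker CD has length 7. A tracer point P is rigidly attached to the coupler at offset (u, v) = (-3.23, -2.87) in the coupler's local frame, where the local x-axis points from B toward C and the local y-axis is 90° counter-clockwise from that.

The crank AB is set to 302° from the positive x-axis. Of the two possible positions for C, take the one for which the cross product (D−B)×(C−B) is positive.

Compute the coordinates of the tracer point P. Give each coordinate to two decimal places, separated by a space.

1.12 -5.13

A=(0,0), D=(9.00,0)
B = A + 1.00·(cos302°, sin302°) = (0.5299, -0.8480)
|BD| = 8.5124
circle(B,3.00) ∩ circle(D,7.00): a=1.9067, h=2.3161
  candidates: C₊=(2.1964,1.6465) cross=19.716; C₋=(2.6579,-2.9627) cross=-19.716
  mode + wants cross > 0 → take C=(2.1964,1.6465) (cross=19.716)
ex = (C−B)/|BC| = (0.5555,0.8315); ey = (-0.8315,0.5555)
P = B + -3.23·ex + -2.87·ey = (1.1221,-5.1281)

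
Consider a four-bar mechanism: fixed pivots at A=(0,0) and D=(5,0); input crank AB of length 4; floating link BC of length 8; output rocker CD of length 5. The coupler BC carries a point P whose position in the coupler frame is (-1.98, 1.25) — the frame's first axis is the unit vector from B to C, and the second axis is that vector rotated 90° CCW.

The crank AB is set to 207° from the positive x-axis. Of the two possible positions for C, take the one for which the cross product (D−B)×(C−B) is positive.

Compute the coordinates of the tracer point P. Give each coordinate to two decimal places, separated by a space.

A=(0,0), D=(5.00,0)
B = A + 4.00·(cos207°, sin207°) = (-3.5640, -1.8160)
|BD| = 8.7544
circle(B,8.00) ∩ circle(D,5.00): a=6.6047, h=4.5142
  candidates: C₊=(1.9606,3.9701) cross=39.520; C₋=(3.8334,-4.8620) cross=-39.520
  mode + wants cross > 0 → take C=(1.9606,3.9701) (cross=39.520)
ex = (C−B)/|BC| = (0.6906,0.7233); ey = (-0.7233,0.6906)
P = B + -1.98·ex + 1.25·ey = (-5.8354,-2.3848)

-5.84 -2.38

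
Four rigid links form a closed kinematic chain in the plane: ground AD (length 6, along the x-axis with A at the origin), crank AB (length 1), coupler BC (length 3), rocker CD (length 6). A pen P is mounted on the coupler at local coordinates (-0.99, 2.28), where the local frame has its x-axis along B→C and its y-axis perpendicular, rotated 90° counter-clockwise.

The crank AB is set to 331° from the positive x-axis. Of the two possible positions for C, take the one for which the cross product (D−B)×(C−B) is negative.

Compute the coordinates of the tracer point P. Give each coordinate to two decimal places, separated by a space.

3.07 0.68

A=(0,0), D=(6.00,0)
B = A + 1.00·(cos331°, sin331°) = (0.8746, -0.4848)
|BD| = 5.1483
circle(B,3.00) ∩ circle(D,6.00): a=-0.0481, h=2.9996
  candidates: C₊=(0.5442,2.4969) cross=15.443; C₋=(1.1092,-3.4756) cross=-15.443
  mode - wants cross < 0 → take C=(1.1092,-3.4756) (cross=-15.443)
ex = (C−B)/|BC| = (0.0782,-0.9969); ey = (0.9969,0.0782)
P = B + -0.99·ex + 2.28·ey = (3.0702,0.6804)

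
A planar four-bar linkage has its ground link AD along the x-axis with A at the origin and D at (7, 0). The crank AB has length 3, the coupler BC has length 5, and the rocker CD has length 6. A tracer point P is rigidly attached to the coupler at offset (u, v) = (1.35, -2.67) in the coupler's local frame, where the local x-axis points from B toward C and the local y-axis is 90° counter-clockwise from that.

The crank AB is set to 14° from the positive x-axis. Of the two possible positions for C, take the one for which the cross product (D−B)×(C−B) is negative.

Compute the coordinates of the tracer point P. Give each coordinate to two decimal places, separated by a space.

0.21 -0.56

A=(0,0), D=(7.00,0)
B = A + 3.00·(cos14°, sin14°) = (2.9109, 0.7258)
|BD| = 4.1530
circle(B,5.00) ∩ circle(D,6.00): a=0.7522, h=4.9431
  candidates: C₊=(4.5153,5.4614) cross=20.529; C₋=(2.7876,-4.2727) cross=-20.529
  mode - wants cross < 0 → take C=(2.7876,-4.2727) (cross=-20.529)
ex = (C−B)/|BC| = (-0.0246,-0.9997); ey = (0.9997,-0.0246)
P = B + 1.35·ex + -2.67·ey = (0.2084,-0.5580)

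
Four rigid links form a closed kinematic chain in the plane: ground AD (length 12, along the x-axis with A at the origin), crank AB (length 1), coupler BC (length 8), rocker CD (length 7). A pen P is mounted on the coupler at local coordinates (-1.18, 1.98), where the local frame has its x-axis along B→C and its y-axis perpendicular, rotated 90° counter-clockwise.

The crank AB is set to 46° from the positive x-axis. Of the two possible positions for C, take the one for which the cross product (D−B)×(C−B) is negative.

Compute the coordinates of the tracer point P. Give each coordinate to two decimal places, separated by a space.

1.12 2.99

A=(0,0), D=(12.00,0)
B = A + 1.00·(cos46°, sin46°) = (0.6947, 0.7193)
|BD| = 11.3282
circle(B,8.00) ∩ circle(D,7.00): a=6.3262, h=4.8969
  candidates: C₊=(7.3190,5.2046) cross=55.473; C₋=(6.6971,-4.5694) cross=-55.473
  mode - wants cross < 0 → take C=(6.6971,-4.5694) (cross=-55.473)
ex = (C−B)/|BC| = (0.7503,-0.6611); ey = (0.6611,0.7503)
P = B + -1.18·ex + 1.98·ey = (1.1183,2.9850)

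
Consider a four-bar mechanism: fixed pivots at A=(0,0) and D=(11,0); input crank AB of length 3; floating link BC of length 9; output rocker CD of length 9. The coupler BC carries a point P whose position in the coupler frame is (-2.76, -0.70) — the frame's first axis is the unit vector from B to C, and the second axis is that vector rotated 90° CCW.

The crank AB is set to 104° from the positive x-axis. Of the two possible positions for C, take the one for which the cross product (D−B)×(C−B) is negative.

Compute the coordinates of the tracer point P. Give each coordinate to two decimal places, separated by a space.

A=(0,0), D=(11.00,0)
B = A + 3.00·(cos104°, sin104°) = (-0.7258, 2.9109)
|BD| = 12.0817
circle(B,9.00) ∩ circle(D,9.00): a=6.0408, h=6.6715
  candidates: C₊=(6.7445,7.9304) cross=80.602; C₋=(3.5297,-5.0195) cross=-80.602
  mode - wants cross < 0 → take C=(3.5297,-5.0195) (cross=-80.602)
ex = (C−B)/|BC| = (0.4728,-0.8812); ey = (0.8812,0.4728)
P = B + -2.76·ex + -0.70·ey = (-2.6476,5.0119)

-2.65 5.01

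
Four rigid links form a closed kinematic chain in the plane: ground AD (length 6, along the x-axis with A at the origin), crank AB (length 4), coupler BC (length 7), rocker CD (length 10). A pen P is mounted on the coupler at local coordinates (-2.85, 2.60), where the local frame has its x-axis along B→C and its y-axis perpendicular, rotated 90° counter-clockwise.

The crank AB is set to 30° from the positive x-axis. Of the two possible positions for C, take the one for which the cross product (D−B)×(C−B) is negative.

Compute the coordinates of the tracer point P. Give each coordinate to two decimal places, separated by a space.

A=(0,0), D=(6.00,0)
B = A + 4.00·(cos30°, sin30°) = (3.4641, 2.0000)
|BD| = 3.2297
circle(B,7.00) ∩ circle(D,10.00): a=-6.2807, h=3.0908
  candidates: C₊=(0.4465,8.3162) cross=9.982; C₋=(-3.3814,3.4626) cross=-9.982
  mode - wants cross < 0 → take C=(-3.3814,3.4626) (cross=-9.982)
ex = (C−B)/|BC| = (-0.9779,0.2089); ey = (-0.2089,-0.9779)
P = B + -2.85·ex + 2.60·ey = (5.7080,-1.1381)

5.71 -1.14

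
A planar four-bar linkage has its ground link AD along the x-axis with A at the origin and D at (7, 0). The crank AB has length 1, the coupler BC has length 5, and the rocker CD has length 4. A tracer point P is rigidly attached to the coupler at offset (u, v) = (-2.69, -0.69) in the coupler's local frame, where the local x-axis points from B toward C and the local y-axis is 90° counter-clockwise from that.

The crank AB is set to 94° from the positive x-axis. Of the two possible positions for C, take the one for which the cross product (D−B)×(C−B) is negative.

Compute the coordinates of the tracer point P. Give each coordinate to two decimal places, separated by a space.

-2.56 2.24

A=(0,0), D=(7.00,0)
B = A + 1.00·(cos94°, sin94°) = (-0.0698, 0.9976)
|BD| = 7.1398
circle(B,5.00) ∩ circle(D,4.00): a=4.2002, h=2.7127
  candidates: C₊=(4.4682,3.0968) cross=19.368; C₋=(3.7102,-2.2753) cross=-19.368
  mode - wants cross < 0 → take C=(3.7102,-2.2753) (cross=-19.368)
ex = (C−B)/|BC| = (0.7560,-0.6546); ey = (0.6546,0.7560)
P = B + -2.69·ex + -0.69·ey = (-2.5550,2.2368)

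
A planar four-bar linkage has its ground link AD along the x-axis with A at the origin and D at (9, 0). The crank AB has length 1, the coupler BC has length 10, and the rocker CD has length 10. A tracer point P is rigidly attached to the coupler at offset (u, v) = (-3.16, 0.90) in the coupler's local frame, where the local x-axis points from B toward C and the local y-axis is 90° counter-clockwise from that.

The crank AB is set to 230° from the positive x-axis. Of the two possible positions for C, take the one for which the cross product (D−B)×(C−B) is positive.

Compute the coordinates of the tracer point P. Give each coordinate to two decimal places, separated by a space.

A=(0,0), D=(9.00,0)
B = A + 1.00·(cos230°, sin230°) = (-0.6428, -0.7660)
|BD| = 9.6732
circle(B,10.00) ∩ circle(D,10.00): a=4.8366, h=8.7526
  candidates: C₊=(3.4855,8.3421) cross=84.665; C₋=(4.8717,-9.1081) cross=-84.665
  mode + wants cross > 0 → take C=(3.4855,8.3421) (cross=84.665)
ex = (C−B)/|BC| = (0.4128,0.9108); ey = (-0.9108,0.4128)
P = B + -3.16·ex + 0.90·ey = (-2.7670,-3.2727)

-2.77 -3.27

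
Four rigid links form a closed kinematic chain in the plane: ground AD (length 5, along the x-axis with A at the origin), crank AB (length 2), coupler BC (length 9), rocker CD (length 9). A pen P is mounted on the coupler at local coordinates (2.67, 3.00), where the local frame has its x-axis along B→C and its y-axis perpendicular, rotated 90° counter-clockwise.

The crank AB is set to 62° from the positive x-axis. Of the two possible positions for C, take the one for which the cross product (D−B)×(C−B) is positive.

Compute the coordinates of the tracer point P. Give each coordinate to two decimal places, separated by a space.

0.20 5.71

A=(0,0), D=(5.00,0)
B = A + 2.00·(cos62°, sin62°) = (0.9389, 1.7659)
|BD| = 4.4284
circle(B,9.00) ∩ circle(D,9.00): a=2.2142, h=8.7234
  candidates: C₊=(6.4481,8.8827) cross=38.630; C₋=(-0.5091,-7.1168) cross=-38.630
  mode + wants cross > 0 → take C=(6.4481,8.8827) (cross=38.630)
ex = (C−B)/|BC| = (0.6121,0.7908); ey = (-0.7908,0.6121)
P = B + 2.67·ex + 3.00·ey = (0.2010,5.7136)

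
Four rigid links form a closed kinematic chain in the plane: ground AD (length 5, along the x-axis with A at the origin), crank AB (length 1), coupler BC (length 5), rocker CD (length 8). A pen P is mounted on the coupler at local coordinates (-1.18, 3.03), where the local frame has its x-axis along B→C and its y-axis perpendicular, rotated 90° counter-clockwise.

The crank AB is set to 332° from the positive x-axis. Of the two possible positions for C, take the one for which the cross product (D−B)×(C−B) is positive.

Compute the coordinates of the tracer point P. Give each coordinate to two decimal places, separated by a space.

A=(0,0), D=(5.00,0)
B = A + 1.00·(cos332°, sin332°) = (0.8829, -0.4695)
|BD| = 4.1437
circle(B,5.00) ∩ circle(D,8.00): a=-2.6340, h=4.2499
  candidates: C₊=(-2.2156,3.4547) cross=17.611; C₋=(-1.2526,-4.9905) cross=-17.611
  mode + wants cross > 0 → take C=(-2.2156,3.4547) (cross=17.611)
ex = (C−B)/|BC| = (-0.6197,0.7848); ey = (-0.7848,-0.6197)
P = B + -1.18·ex + 3.03·ey = (-0.7638,-3.2733)

-0.76 -3.27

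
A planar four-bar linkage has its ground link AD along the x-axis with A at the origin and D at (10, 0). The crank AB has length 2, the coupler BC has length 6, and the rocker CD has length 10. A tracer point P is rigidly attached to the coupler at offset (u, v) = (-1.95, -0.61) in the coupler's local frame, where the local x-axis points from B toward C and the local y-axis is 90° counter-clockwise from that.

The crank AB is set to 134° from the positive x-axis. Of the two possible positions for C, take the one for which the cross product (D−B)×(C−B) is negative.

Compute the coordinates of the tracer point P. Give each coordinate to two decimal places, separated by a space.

-2.69 3.01

A=(0,0), D=(10.00,0)
B = A + 2.00·(cos134°, sin134°) = (-1.3893, 1.4387)
|BD| = 11.4798
circle(B,6.00) ∩ circle(D,10.00): a=2.9524, h=5.2233
  candidates: C₊=(2.1944,6.2508) cross=59.963; C₋=(0.8852,-4.1135) cross=-59.963
  mode - wants cross < 0 → take C=(0.8852,-4.1135) (cross=-59.963)
ex = (C−B)/|BC| = (0.3791,-0.9254); ey = (0.9254,0.3791)
P = B + -1.95·ex + -0.61·ey = (-2.6930,3.0119)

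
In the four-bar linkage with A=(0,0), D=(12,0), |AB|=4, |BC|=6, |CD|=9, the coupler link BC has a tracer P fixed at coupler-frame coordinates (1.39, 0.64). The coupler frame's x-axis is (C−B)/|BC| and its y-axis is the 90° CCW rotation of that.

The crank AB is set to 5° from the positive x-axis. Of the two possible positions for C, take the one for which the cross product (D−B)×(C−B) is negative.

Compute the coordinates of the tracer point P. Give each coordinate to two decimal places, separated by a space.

A=(0,0), D=(12.00,0)
B = A + 4.00·(cos5°, sin5°) = (3.9848, 0.3486)
|BD| = 8.0228
circle(B,6.00) ∩ circle(D,9.00): a=1.2069, h=5.8774
  candidates: C₊=(5.4459,6.1680) cross=47.153; C₋=(4.9351,-5.5756) cross=-47.153
  mode - wants cross < 0 → take C=(4.9351,-5.5756) (cross=-47.153)
ex = (C−B)/|BC| = (0.1584,-0.9874); ey = (0.9874,0.1584)
P = B + 1.39·ex + 0.64·ey = (4.8369,-0.9225)

4.84 -0.92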